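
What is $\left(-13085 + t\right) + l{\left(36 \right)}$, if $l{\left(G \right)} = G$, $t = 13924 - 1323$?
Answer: $-448$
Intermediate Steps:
$t = 12601$
$\left(-13085 + t\right) + l{\left(36 \right)} = \left(-13085 + 12601\right) + 36 = -484 + 36 = -448$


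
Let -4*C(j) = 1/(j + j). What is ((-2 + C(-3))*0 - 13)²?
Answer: 169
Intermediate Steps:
C(j) = -1/(8*j) (C(j) = -1/(4*(j + j)) = -1/(2*j)/4 = -1/(8*j))
((-2 + C(-3))*0 - 13)² = ((-2 - ⅛/(-3))*0 - 13)² = ((-2 - ⅛*(-⅓))*0 - 13)² = ((-2 + 1/24)*0 - 13)² = (-47/24*0 - 13)² = (0 - 13)² = (-13)² = 169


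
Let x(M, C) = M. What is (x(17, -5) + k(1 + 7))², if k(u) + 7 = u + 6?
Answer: 576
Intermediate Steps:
k(u) = -1 + u (k(u) = -7 + (u + 6) = -7 + (6 + u) = -1 + u)
(x(17, -5) + k(1 + 7))² = (17 + (-1 + (1 + 7)))² = (17 + (-1 + 8))² = (17 + 7)² = 24² = 576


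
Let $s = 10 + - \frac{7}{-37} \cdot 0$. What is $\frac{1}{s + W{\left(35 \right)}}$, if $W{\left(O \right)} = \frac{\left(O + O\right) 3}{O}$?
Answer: $\frac{1}{16} \approx 0.0625$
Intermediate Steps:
$W{\left(O \right)} = 6$ ($W{\left(O \right)} = \frac{2 O 3}{O} = \frac{6 O}{O} = 6$)
$s = 10$ ($s = 10 + \left(-7\right) \left(- \frac{1}{37}\right) 0 = 10 + \frac{7}{37} \cdot 0 = 10 + 0 = 10$)
$\frac{1}{s + W{\left(35 \right)}} = \frac{1}{10 + 6} = \frac{1}{16}$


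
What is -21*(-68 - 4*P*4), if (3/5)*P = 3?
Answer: 3108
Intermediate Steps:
P = 5 (P = (5/3)*3 = 5)
-21*(-68 - 4*P*4) = -21*(-68 - 4*5*4) = -21*(-68 - 20*4) = -21*(-68 - 80) = -21*(-148) = 3108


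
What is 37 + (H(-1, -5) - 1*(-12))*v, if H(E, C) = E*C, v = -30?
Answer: -473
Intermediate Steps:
H(E, C) = C*E
37 + (H(-1, -5) - 1*(-12))*v = 37 + (-5*(-1) - 1*(-12))*(-30) = 37 + (5 + 12)*(-30) = 37 + 17*(-30) = 37 - 510 = -473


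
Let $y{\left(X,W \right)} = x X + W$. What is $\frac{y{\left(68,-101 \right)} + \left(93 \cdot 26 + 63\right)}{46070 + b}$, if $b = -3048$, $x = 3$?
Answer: $\frac{1292}{21511} \approx 0.060062$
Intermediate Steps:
$y{\left(X,W \right)} = W + 3 X$ ($y{\left(X,W \right)} = 3 X + W = W + 3 X$)
$\frac{y{\left(68,-101 \right)} + \left(93 \cdot 26 + 63\right)}{46070 + b} = \frac{\left(-101 + 3 \cdot 68\right) + \left(93 \cdot 26 + 63\right)}{46070 - 3048} = \frac{\left(-101 + 204\right) + \left(2418 + 63\right)}{43022} = \left(103 + 2481\right) \frac{1}{43022} = 2584 \cdot \frac{1}{43022} = \frac{1292}{21511}$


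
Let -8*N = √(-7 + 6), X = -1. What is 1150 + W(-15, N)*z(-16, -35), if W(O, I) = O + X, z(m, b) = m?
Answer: 1406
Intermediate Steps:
N = -I/8 (N = -√(-7 + 6)/8 = -I/8 ≈ -0.125*I)
W(O, I) = -1 + O (W(O, I) = O - 1 = -1 + O)
1150 + W(-15, N)*z(-16, -35) = 1150 + (-1 - 15)*(-16) = 1150 - 16*(-16) = 1150 + 256 = 1406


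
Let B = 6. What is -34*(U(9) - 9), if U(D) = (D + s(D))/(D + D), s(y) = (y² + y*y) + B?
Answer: -85/3 ≈ -28.333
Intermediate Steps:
s(y) = 6 + 2*y² (s(y) = (y² + y*y) + 6 = (y² + y²) + 6 = 2*y² + 6 = 6 + 2*y²)
U(D) = (6 + D + 2*D²)/(2*D) (U(D) = (D + (6 + 2*D²))/(D + D) = (6 + D + 2*D²)/((2*D)) = (6 + D + 2*D²)*(1/(2*D)) = (6 + D + 2*D²)/(2*D))
-34*(U(9) - 9) = -34*((½ + 9 + 3/9) - 9) = -34*((½ + 9 + 3*(⅑)) - 9) = -34*((½ + 9 + ⅓) - 9) = -34*(59/6 - 9) = -34*⅚ = -85/3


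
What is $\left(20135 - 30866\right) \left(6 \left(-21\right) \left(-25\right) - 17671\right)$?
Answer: $155824851$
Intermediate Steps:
$\left(20135 - 30866\right) \left(6 \left(-21\right) \left(-25\right) - 17671\right) = - 10731 \left(\left(-126\right) \left(-25\right) - 17671\right) = - 10731 \left(3150 - 17671\right) = \left(-10731\right) \left(-14521\right) = 155824851$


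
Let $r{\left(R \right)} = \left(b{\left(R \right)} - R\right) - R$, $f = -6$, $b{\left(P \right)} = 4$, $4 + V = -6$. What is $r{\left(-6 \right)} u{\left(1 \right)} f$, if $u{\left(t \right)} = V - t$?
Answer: $1056$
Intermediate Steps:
$V = -10$ ($V = -4 - 6 = -10$)
$u{\left(t \right)} = -10 - t$
$r{\left(R \right)} = 4 - 2 R$ ($r{\left(R \right)} = \left(4 - R\right) - R = 4 - 2 R$)
$r{\left(-6 \right)} u{\left(1 \right)} f = \left(4 - -12\right) \left(-10 - 1\right) \left(-6\right) = \left(4 + 12\right) \left(-10 - 1\right) \left(-6\right) = 16 \left(-11\right) \left(-6\right) = \left(-176\right) \left(-6\right) = 1056$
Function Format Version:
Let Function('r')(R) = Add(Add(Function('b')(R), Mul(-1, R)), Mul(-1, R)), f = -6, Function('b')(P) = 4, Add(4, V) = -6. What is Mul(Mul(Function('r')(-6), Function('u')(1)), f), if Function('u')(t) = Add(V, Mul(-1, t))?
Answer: 1056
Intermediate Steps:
V = -10 (V = Add(-4, -6) = -10)
Function('u')(t) = Add(-10, Mul(-1, t))
Function('r')(R) = Add(4, Mul(-2, R)) (Function('r')(R) = Add(Add(4, Mul(-1, R)), Mul(-1, R)) = Add(4, Mul(-2, R)))
Mul(Mul(Function('r')(-6), Function('u')(1)), f) = Mul(Mul(Add(4, Mul(-2, -6)), Add(-10, Mul(-1, 1))), -6) = Mul(Mul(Add(4, 12), Add(-10, -1)), -6) = Mul(Mul(16, -11), -6) = Mul(-176, -6) = 1056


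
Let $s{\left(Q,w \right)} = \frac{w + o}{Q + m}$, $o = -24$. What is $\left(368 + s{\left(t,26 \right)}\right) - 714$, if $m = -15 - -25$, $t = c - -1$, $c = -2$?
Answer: $- \frac{3112}{9} \approx -345.78$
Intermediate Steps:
$t = -1$ ($t = -2 - -1 = -2 + 1 = -1$)
$m = 10$ ($m = -15 + 25 = 10$)
$s{\left(Q,w \right)} = \frac{-24 + w}{10 + Q}$ ($s{\left(Q,w \right)} = \frac{w - 24}{Q + 10} = \frac{-24 + w}{10 + Q}$)
$\left(368 + s{\left(t,26 \right)}\right) - 714 = \left(368 + \frac{-24 + 26}{10 - 1}\right) - 714 = \left(368 + \frac{1}{9} \cdot 2\right) - 714 = \left(368 + \frac{2}{9}\right) - 714 = \frac{3314}{9} - 714 = - \frac{3112}{9}$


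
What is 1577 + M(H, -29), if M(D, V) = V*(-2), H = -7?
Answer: 1635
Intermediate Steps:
M(D, V) = -2*V
1577 + M(H, -29) = 1577 - 2*(-29) = 1577 + 58 = 1635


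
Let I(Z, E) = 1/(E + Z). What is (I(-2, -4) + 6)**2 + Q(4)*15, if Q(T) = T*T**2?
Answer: 35785/36 ≈ 994.03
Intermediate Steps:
Q(T) = T**3
(I(-2, -4) + 6)**2 + Q(4)*15 = (1/(-4 - 2) + 6)**2 + 4**3*15 = (1/(-6) + 6)**2 + 64*15 = (-1/6 + 6)**2 + 960 = (35/6)**2 + 960 = 1225/36 + 960 = 35785/36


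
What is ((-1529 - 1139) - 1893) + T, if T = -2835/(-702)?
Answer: -118481/26 ≈ -4557.0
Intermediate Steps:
T = 105/26 (T = -2835*(-1/702) = 105/26 ≈ 4.0385)
((-1529 - 1139) - 1893) + T = ((-1529 - 1139) - 1893) + 105/26 = (-2668 - 1893) + 105/26 = -4561 + 105/26 = -118481/26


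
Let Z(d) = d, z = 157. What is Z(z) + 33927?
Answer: 34084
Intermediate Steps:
Z(z) + 33927 = 157 + 33927 = 34084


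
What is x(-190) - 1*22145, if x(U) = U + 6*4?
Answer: -22311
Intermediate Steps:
x(U) = 24 + U (x(U) = U + 24 = 24 + U)
x(-190) - 1*22145 = (24 - 190) - 1*22145 = -166 - 22145 = -22311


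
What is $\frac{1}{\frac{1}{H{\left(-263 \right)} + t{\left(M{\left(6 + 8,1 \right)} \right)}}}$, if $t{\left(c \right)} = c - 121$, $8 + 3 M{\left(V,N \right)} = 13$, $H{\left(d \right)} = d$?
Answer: $- \frac{1147}{3} \approx -382.33$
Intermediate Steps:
$M{\left(V,N \right)} = \frac{5}{3}$ ($M{\left(V,N \right)} = - \frac{8}{3} + \frac{1}{3} \cdot 13 = - \frac{8}{3} + \frac{13}{3} = \frac{5}{3}$)
$t{\left(c \right)} = -121 + c$
$\frac{1}{\frac{1}{H{\left(-263 \right)} + t{\left(M{\left(6 + 8,1 \right)} \right)}}} = \frac{1}{\frac{1}{-263 + \left(-121 + \frac{5}{3}\right)}} = \frac{1}{\frac{1}{-263 - \frac{358}{3}}} = \frac{1}{\frac{1}{- \frac{1147}{3}}} = \frac{1}{- \frac{3}{1147}} = - \frac{1147}{3}$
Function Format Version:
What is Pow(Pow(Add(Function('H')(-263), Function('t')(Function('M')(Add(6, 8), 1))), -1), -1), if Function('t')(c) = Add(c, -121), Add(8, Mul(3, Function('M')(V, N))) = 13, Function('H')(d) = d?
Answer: Rational(-1147, 3) ≈ -382.33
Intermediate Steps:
Function('M')(V, N) = Rational(5, 3) (Function('M')(V, N) = Add(Rational(-8, 3), Mul(Rational(1, 3), 13)) = Add(Rational(-8, 3), Rational(13, 3)) = Rational(5, 3))
Function('t')(c) = Add(-121, c)
Pow(Pow(Add(Function('H')(-263), Function('t')(Function('M')(Add(6, 8), 1))), -1), -1) = Pow(Pow(Add(-263, Add(-121, Rational(5, 3))), -1), -1) = Pow(Pow(Add(-263, Rational(-358, 3)), -1), -1) = Pow(Pow(Rational(-1147, 3), -1), -1) = Pow(Rational(-3, 1147), -1) = Rational(-1147, 3)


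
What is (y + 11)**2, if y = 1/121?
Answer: 1774224/14641 ≈ 121.18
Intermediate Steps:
y = 1/121 ≈ 0.0082645
(y + 11)**2 = (1/121 + 11)**2 = (1332/121)**2 = 1774224/14641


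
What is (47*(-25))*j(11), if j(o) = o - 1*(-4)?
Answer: -17625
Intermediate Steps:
j(o) = 4 + o (j(o) = o + 4 = 4 + o)
(47*(-25))*j(11) = (47*(-25))*(4 + 11) = -1175*15 = -17625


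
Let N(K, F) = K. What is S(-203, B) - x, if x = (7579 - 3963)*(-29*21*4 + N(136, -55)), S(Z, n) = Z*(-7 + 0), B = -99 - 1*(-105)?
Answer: 8318221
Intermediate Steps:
B = 6 (B = -99 + 105 = 6)
S(Z, n) = -7*Z (S(Z, n) = Z*(-7) = -7*Z)
x = -8316800 (x = (7579 - 3963)*(-29*21*4 + 136) = 3616*(-609*4 + 136) = 3616*(-2436 + 136) = 3616*(-2300) = -8316800)
S(-203, B) - x = -7*(-203) - 1*(-8316800) = 1421 + 8316800 = 8318221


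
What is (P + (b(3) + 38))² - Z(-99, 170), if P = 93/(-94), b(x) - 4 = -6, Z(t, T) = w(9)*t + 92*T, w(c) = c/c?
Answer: -126489595/8836 ≈ -14315.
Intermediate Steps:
w(c) = 1
Z(t, T) = t + 92*T (Z(t, T) = 1*t + 92*T = t + 92*T)
b(x) = -2 (b(x) = 4 - 6 = -2)
P = -93/94 (P = 93*(-1/94) = -93/94 ≈ -0.98936)
(P + (b(3) + 38))² - Z(-99, 170) = (-93/94 + (-2 + 38))² - (-99 + 92*170) = (-93/94 + 36)² - (-99 + 15640) = (3291/94)² - 1*15541 = 10830681/8836 - 15541 = -126489595/8836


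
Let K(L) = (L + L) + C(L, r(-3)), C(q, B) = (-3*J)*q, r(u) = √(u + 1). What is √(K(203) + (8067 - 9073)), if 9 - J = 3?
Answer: I*√4254 ≈ 65.223*I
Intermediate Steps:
J = 6 (J = 9 - 1*3 = 9 - 3 = 6)
r(u) = √(1 + u)
C(q, B) = -18*q (C(q, B) = (-3*6)*q = -18*q)
K(L) = -16*L (K(L) = (L + L) - 18*L = 2*L - 18*L = -16*L)
√(K(203) + (8067 - 9073)) = √(-16*203 + (8067 - 9073)) = √(-3248 - 1006) = √(-4254) = I*√4254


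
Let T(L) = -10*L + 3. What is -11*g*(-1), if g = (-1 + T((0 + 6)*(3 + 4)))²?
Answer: 1921964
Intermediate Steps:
T(L) = 3 - 10*L (T(L) = -10*L + 3 = 3 - 10*L)
g = 174724 (g = (-1 + (3 - 10*(0 + 6)*(3 + 4)))² = (-1 + (3 - 60*7))² = (-1 + (3 - 10*42))² = (-1 + (3 - 420))² = (-1 - 417)² = (-418)² = 174724)
-11*g*(-1) = -11*174724*(-1) = -1921964*(-1) = 1921964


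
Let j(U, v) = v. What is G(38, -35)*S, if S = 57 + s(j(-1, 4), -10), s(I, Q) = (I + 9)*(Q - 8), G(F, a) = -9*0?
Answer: 0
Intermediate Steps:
G(F, a) = 0
s(I, Q) = (-8 + Q)*(9 + I) (s(I, Q) = (9 + I)*(-8 + Q) = (-8 + Q)*(9 + I))
S = -177 (S = 57 + (-72 - 8*4 + 9*(-10) + 4*(-10)) = 57 + (-72 - 32 - 90 - 40) = 57 - 234 = -177)
G(38, -35)*S = 0*(-177) = 0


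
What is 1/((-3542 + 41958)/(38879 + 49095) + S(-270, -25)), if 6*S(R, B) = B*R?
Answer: 43987/49504583 ≈ 0.00088854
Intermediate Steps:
S(R, B) = B*R/6 (S(R, B) = (B*R)/6 = B*R/6)
1/((-3542 + 41958)/(38879 + 49095) + S(-270, -25)) = 1/((-3542 + 41958)/(38879 + 49095) + (⅙)*(-25)*(-270)) = 1/(38416/87974 + 1125) = 1/(38416*(1/87974) + 1125) = 1/(19208/43987 + 1125) = 1/(49504583/43987) = 43987/49504583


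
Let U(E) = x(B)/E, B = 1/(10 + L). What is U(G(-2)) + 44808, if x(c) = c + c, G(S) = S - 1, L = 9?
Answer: 2554054/57 ≈ 44808.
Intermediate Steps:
G(S) = -1 + S
B = 1/19 (B = 1/(10 + 9) = 1/19 ≈ 0.052632)
x(c) = 2*c
U(E) = 2/(19*E) (U(E) = (2*(1/19))/E = 2/(19*E))
U(G(-2)) + 44808 = 2/(19*(-1 - 2)) + 44808 = (2/19)/(-3) + 44808 = (2/19)*(-1/3) + 44808 = -2/57 + 44808 = 2554054/57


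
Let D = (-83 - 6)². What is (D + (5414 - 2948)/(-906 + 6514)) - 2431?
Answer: 15395193/2804 ≈ 5490.4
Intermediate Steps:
D = 7921 (D = (-89)² = 7921)
(D + (5414 - 2948)/(-906 + 6514)) - 2431 = (7921 + (5414 - 2948)/(-906 + 6514)) - 2431 = (7921 + 2466/5608) - 2431 = (7921 + 2466*(1/5608)) - 2431 = (7921 + 1233/2804) - 2431 = 22211717/2804 - 2431 = 15395193/2804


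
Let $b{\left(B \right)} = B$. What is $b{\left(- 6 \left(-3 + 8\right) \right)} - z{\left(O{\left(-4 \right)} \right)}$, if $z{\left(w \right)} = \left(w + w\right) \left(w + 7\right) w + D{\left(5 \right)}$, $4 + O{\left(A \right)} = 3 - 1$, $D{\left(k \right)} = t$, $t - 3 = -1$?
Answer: $-72$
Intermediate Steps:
$t = 2$ ($t = 3 - 1 = 2$)
$D{\left(k \right)} = 2$
$O{\left(A \right)} = -2$ ($O{\left(A \right)} = -4 + \left(3 - 1\right) = -4 + 2 = -2$)
$z{\left(w \right)} = 2 + 2 w^{2} \left(7 + w\right)$ ($z{\left(w \right)} = \left(w + w\right) \left(w + 7\right) w + 2 = 2 w \left(7 + w\right) w + 2 = 2 w^{2} \left(7 + w\right) + 2 = 2 + 2 w^{2} \left(7 + w\right)$)
$b{\left(- 6 \left(-3 + 8\right) \right)} - z{\left(O{\left(-4 \right)} \right)} = - 6 \left(-3 + 8\right) - \left(2 + 2 \left(-2\right)^{3} + 14 \left(-2\right)^{2}\right) = \left(-6\right) 5 - \left(2 + 2 \left(-8\right) + 14 \cdot 4\right) = -30 - \left(2 - 16 + 56\right) = -30 - 42 = -72$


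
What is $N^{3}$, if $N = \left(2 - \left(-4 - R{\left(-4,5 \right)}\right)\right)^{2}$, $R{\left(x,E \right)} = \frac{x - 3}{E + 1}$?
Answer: $\frac{594823321}{46656} \approx 12749.0$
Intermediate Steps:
$R{\left(x,E \right)} = \frac{-3 + x}{1 + E}$
$N = \frac{841}{36}$ ($N = \left(2 + \left(\left(\frac{-3 - 4}{1 + 5} + 5\right) - 1\right)\right)^{2} = \left(2 + \left(\left(\frac{1}{6} \left(-7\right) + 5\right) - 1\right)\right)^{2} = \left(2 + \left(\left(- \frac{7}{6} + 5\right) - 1\right)\right)^{2} = \left(2 + \left(\frac{23}{6} - 1\right)\right)^{2} = \left(2 + \frac{17}{6}\right)^{2} = \left(\frac{29}{6}\right)^{2} = \frac{841}{36} \approx 23.361$)
$N^{3} = \left(\frac{841}{36}\right)^{3} = \frac{594823321}{46656}$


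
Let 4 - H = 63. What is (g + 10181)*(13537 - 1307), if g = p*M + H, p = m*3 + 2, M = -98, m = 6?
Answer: 99821260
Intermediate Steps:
H = -59 (H = 4 - 1*63 = 4 - 63 = -59)
p = 20 (p = 6*3 + 2 = 18 + 2 = 20)
g = -2019 (g = 20*(-98) - 59 = -1960 - 59 = -2019)
(g + 10181)*(13537 - 1307) = (-2019 + 10181)*(13537 - 1307) = 8162*12230 = 99821260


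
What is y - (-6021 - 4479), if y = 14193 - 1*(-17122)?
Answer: 41815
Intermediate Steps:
y = 31315 (y = 14193 + 17122 = 31315)
y - (-6021 - 4479) = 31315 - (-6021 - 4479) = 31315 - 1*(-10500) = 31315 + 10500 = 41815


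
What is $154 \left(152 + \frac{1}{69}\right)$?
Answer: $\frac{1615306}{69} \approx 23410.0$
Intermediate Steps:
$154 \left(152 + \frac{1}{69}\right) = 154 \cdot \frac{10489}{69} = \frac{1615306}{69}$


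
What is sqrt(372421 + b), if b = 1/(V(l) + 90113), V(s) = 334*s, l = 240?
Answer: sqrt(10797562773554982)/170273 ≈ 610.26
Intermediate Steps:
b = 1/170273 (b = 1/(334*240 + 90113) = 1/(80160 + 90113) = 1/170273 ≈ 5.8729e-6)
sqrt(372421 + b) = sqrt(372421 + 1/170273) = sqrt(63413240934/170273) = sqrt(10797562773554982)/170273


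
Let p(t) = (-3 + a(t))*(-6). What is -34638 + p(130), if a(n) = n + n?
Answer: -36180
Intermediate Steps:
a(n) = 2*n
p(t) = 18 - 12*t (p(t) = (-3 + 2*t)*(-6) = 18 - 12*t)
-34638 + p(130) = -34638 + (18 - 12*130) = -34638 + (18 - 1560) = -34638 - 1542 = -36180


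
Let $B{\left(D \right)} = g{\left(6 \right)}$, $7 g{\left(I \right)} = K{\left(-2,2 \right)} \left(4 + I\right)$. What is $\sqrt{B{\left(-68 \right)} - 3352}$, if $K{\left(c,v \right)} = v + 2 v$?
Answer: $\frac{2 i \sqrt{40957}}{7} \approx 57.822 i$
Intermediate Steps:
$K{\left(c,v \right)} = 3 v$
$g{\left(I \right)} = \frac{24}{7} + \frac{6 I}{7}$ ($g{\left(I \right)} = \frac{3 \cdot 2 \left(4 + I\right)}{7} = \frac{6 \left(4 + I\right)}{7} = \frac{24 + 6 I}{7} = \frac{24}{7} + \frac{6 I}{7}$)
$B{\left(D \right)} = \frac{60}{7}$ ($B{\left(D \right)} = \frac{24}{7} + \frac{6}{7} \cdot 6 = \frac{24}{7} + \frac{36}{7} = \frac{60}{7}$)
$\sqrt{B{\left(-68 \right)} - 3352} = \sqrt{\frac{60}{7} - 3352} = \sqrt{- \frac{23404}{7}} = \frac{2 i \sqrt{40957}}{7}$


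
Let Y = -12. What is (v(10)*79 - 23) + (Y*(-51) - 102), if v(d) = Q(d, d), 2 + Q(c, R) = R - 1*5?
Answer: 724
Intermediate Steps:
Q(c, R) = -7 + R (Q(c, R) = -2 + (R - 1*5) = -2 + (R - 5) = -2 + (-5 + R) = -7 + R)
v(d) = -7 + d
(v(10)*79 - 23) + (Y*(-51) - 102) = ((-7 + 10)*79 - 23) + (-12*(-51) - 102) = (3*79 - 23) + (612 - 102) = (237 - 23) + 510 = 214 + 510 = 724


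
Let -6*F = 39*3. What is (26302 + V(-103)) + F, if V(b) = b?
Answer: 52359/2 ≈ 26180.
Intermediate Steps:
F = -39/2 (F = -13*3/2 = -⅙*117 = -39/2 ≈ -19.500)
(26302 + V(-103)) + F = (26302 - 103) - 39/2 = 26199 - 39/2 = 52359/2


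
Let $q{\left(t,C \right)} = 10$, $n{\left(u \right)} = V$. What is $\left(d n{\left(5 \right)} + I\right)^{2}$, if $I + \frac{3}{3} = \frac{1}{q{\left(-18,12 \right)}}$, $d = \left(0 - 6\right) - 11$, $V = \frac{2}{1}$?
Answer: $\frac{121801}{100} \approx 1218.0$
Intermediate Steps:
$V = 2$ ($V = 2 \cdot 1 = 2$)
$n{\left(u \right)} = 2$
$d = -17$ ($d = -6 - 11 = -17$)
$I = - \frac{9}{10}$ ($I = -1 + \frac{1}{10} = - \frac{9}{10} \approx -0.9$)
$\left(d n{\left(5 \right)} + I\right)^{2} = \left(\left(-17\right) 2 - \frac{9}{10}\right)^{2} = \left(-34 - \frac{9}{10}\right)^{2} = \left(- \frac{349}{10}\right)^{2} = \frac{121801}{100}$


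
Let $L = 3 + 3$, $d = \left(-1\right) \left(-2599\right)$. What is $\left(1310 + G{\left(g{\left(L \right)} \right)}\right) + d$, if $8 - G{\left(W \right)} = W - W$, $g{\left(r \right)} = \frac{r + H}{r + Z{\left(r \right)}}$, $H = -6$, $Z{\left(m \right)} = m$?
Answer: $3917$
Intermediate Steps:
$d = 2599$
$L = 6$
$g{\left(r \right)} = \frac{-6 + r}{2 r}$ ($g{\left(r \right)} = \frac{r - 6}{r + r} = \frac{-6 + r}{2 r}$)
$G{\left(W \right)} = 8$ ($G{\left(W \right)} = 8 - \left(W - W\right) = 8 - 0 = 8 + 0 = 8$)
$\left(1310 + G{\left(g{\left(L \right)} \right)}\right) + d = \left(1310 + 8\right) + 2599 = 1318 + 2599 = 3917$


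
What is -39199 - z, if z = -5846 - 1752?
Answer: -31601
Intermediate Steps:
z = -7598
-39199 - z = -39199 - 1*(-7598) = -39199 + 7598 = -31601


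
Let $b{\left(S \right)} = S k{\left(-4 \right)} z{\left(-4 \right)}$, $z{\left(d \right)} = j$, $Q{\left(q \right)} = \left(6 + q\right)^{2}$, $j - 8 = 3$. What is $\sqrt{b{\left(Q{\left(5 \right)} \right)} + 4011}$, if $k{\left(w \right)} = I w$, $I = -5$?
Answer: $\sqrt{30631} \approx 175.02$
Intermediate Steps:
$j = 11$ ($j = 8 + 3 = 11$)
$z{\left(d \right)} = 11$
$k{\left(w \right)} = - 5 w$
$b{\left(S \right)} = 220 S$ ($b{\left(S \right)} = S \left(\left(-5\right) \left(-4\right)\right) 11 = S 20 \cdot 11 = 20 S 11 = 220 S$)
$\sqrt{b{\left(Q{\left(5 \right)} \right)} + 4011} = \sqrt{220 \left(6 + 5\right)^{2} + 4011} = \sqrt{220 \cdot 11^{2} + 4011} = \sqrt{220 \cdot 121 + 4011} = \sqrt{26620 + 4011} = \sqrt{30631}$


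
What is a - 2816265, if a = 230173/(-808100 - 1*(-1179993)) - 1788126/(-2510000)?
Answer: -1314422674391588741/466725715000 ≈ -2.8163e+6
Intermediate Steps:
a = 621362886259/466725715000 (a = 230173/(-808100 + 1179993) - 1788126*(-1/2510000) = 230173/371893 + 894063/1255000 = 621362886259/466725715000 ≈ 1.3313)
a - 2816265 = 621362886259/466725715000 - 2816265 = -1314422674391588741/466725715000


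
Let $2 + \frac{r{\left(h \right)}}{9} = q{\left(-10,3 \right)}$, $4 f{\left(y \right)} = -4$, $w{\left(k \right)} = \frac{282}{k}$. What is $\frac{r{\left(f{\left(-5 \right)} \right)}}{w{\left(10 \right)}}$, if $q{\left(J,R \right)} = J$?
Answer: $- \frac{180}{47} \approx -3.8298$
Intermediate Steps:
$f{\left(y \right)} = -1$ ($f{\left(y \right)} = \frac{1}{4} \left(-4\right) = -1$)
$r{\left(h \right)} = -108$ ($r{\left(h \right)} = -18 + 9 \left(-10\right) = -18 - 90 = -108$)
$\frac{r{\left(f{\left(-5 \right)} \right)}}{w{\left(10 \right)}} = - \frac{108}{282 \cdot \frac{1}{10}} = - \frac{108}{\frac{141}{5}} = \left(-108\right) \frac{5}{141} = - \frac{180}{47}$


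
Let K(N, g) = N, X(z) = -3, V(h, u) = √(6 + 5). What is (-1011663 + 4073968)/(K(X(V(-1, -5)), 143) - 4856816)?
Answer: -3062305/4856819 ≈ -0.63052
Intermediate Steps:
V(h, u) = √11
(-1011663 + 4073968)/(K(X(V(-1, -5)), 143) - 4856816) = (-1011663 + 4073968)/(-3 - 4856816) = 3062305/(-4856819) = 3062305*(-1/4856819) = -3062305/4856819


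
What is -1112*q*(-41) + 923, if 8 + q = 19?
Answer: 502435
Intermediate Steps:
q = 11 (q = -8 + 19 = 11)
-1112*q*(-41) + 923 = -12232*(-41) + 923 = -1112*(-451) + 923 = 501512 + 923 = 502435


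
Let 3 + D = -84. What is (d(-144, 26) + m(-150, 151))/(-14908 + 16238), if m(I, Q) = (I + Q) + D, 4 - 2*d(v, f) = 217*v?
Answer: 222/19 ≈ 11.684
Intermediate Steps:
d(v, f) = 2 - 217*v/2
D = -87 (D = -3 - 84 = -87)
m(I, Q) = -87 + I + Q (m(I, Q) = (I + Q) - 87 = -87 + I + Q)
(d(-144, 26) + m(-150, 151))/(-14908 + 16238) = ((2 - 217/2*(-144)) + (-87 - 150 + 151))/(-14908 + 16238) = ((2 + 15624) - 86)/1330 = (15626 - 86)*(1/1330) = 15540*(1/1330) = 222/19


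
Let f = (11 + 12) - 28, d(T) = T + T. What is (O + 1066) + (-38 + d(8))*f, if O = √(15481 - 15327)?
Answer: 1176 + √154 ≈ 1188.4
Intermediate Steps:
d(T) = 2*T
f = -5 (f = 23 - 28 = -5)
O = √154 ≈ 12.410
(O + 1066) + (-38 + d(8))*f = (√154 + 1066) + (-38 + 2*8)*(-5) = (1066 + √154) + (-38 + 16)*(-5) = (1066 + √154) - 22*(-5) = (1066 + √154) + 110 = 1176 + √154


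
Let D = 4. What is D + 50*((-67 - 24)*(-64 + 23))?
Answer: 186554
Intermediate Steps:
D + 50*((-67 - 24)*(-64 + 23)) = 4 + 50*((-67 - 24)*(-64 + 23)) = 4 + 50*(-91*(-41)) = 4 + 50*3731 = 4 + 186550 = 186554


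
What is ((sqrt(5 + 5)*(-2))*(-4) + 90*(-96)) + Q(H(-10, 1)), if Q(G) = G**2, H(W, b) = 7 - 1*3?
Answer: -8624 + 8*sqrt(10) ≈ -8598.7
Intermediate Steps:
H(W, b) = 4 (H(W, b) = 7 - 3 = 4)
((sqrt(5 + 5)*(-2))*(-4) + 90*(-96)) + Q(H(-10, 1)) = ((sqrt(5 + 5)*(-2))*(-4) + 90*(-96)) + 4**2 = ((sqrt(10)*(-2))*(-4) - 8640) + 16 = (-2*sqrt(10)*(-4) - 8640) + 16 = (8*sqrt(10) - 8640) + 16 = (-8640 + 8*sqrt(10)) + 16 = -8624 + 8*sqrt(10)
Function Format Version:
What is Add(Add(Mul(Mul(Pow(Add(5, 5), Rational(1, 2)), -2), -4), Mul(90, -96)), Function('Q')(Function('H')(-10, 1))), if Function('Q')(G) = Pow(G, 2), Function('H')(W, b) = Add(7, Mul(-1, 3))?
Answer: Add(-8624, Mul(8, Pow(10, Rational(1, 2)))) ≈ -8598.7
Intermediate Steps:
Function('H')(W, b) = 4 (Function('H')(W, b) = Add(7, -3) = 4)
Add(Add(Mul(Mul(Pow(Add(5, 5), Rational(1, 2)), -2), -4), Mul(90, -96)), Function('Q')(Function('H')(-10, 1))) = Add(Add(Mul(Mul(Pow(Add(5, 5), Rational(1, 2)), -2), -4), Mul(90, -96)), Pow(4, 2)) = Add(Add(Mul(Mul(Pow(10, Rational(1, 2)), -2), -4), -8640), 16) = Add(Add(Mul(Mul(-2, Pow(10, Rational(1, 2))), -4), -8640), 16) = Add(Add(Mul(8, Pow(10, Rational(1, 2))), -8640), 16) = Add(Add(-8640, Mul(8, Pow(10, Rational(1, 2)))), 16) = Add(-8624, Mul(8, Pow(10, Rational(1, 2))))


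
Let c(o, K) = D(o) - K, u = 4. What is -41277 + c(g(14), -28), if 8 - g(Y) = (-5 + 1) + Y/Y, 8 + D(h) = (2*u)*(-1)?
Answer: -41265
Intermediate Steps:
D(h) = -16 (D(h) = -8 + (2*4)*(-1) = -8 + 8*(-1) = -8 - 8 = -16)
g(Y) = 11 (g(Y) = 8 - ((-5 + 1) + Y/Y) = 8 - (-4 + 1) = 8 - 1*(-3) = 8 + 3 = 11)
c(o, K) = -16 - K
-41277 + c(g(14), -28) = -41277 + (-16 - 1*(-28)) = -41277 + (-16 + 28) = -41277 + 12 = -41265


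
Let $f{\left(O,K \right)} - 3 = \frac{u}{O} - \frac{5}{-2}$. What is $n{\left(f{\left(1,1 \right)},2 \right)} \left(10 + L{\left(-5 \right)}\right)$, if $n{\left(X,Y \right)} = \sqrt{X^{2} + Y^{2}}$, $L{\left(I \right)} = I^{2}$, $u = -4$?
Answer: $\frac{175}{2} \approx 87.5$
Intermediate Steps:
$f{\left(O,K \right)} = \frac{11}{2} - \frac{4}{O}$ ($f{\left(O,K \right)} = 3 - \left(- \frac{5}{2} + \frac{4}{O}\right) = 3 + \left(- \frac{4}{O} + \frac{5}{2}\right) = 3 + \left(\frac{5}{2} - \frac{4}{O}\right) = \frac{11}{2} - \frac{4}{O}$)
$n{\left(f{\left(1,1 \right)},2 \right)} \left(10 + L{\left(-5 \right)}\right) = \sqrt{\left(\frac{11}{2} - \frac{4}{1}\right)^{2} + 2^{2}} \left(10 + \left(-5\right)^{2}\right) = \sqrt{\left(\frac{11}{2} - 4\right)^{2} + 4} \left(10 + 25\right) = \sqrt{\left(\frac{11}{2} - 4\right)^{2} + 4} \cdot 35 = \sqrt{\left(\frac{3}{2}\right)^{2} + 4} \cdot 35 = \sqrt{\frac{9}{4} + 4} \cdot 35 = \sqrt{\frac{25}{4}} \cdot 35 = \frac{5}{2} \cdot 35 = \frac{175}{2}$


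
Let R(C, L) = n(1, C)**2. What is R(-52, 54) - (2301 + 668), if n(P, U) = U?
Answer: -265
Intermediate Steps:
R(C, L) = C**2
R(-52, 54) - (2301 + 668) = (-52)**2 - (2301 + 668) = 2704 - 1*2969 = 2704 - 2969 = -265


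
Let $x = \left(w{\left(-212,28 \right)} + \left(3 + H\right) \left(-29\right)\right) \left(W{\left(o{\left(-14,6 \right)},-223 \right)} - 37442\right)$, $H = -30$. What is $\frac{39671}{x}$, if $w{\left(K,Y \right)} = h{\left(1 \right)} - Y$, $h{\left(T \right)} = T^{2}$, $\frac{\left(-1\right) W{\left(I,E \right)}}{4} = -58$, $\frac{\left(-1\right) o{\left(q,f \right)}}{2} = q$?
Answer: $- \frac{39671}{28130760} \approx -0.0014102$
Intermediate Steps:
$o{\left(q,f \right)} = - 2 q$
$W{\left(I,E \right)} = 232$ ($W{\left(I,E \right)} = \left(-4\right) \left(-58\right) = 232$)
$w{\left(K,Y \right)} = 1 - Y$ ($w{\left(K,Y \right)} = 1^{2} - Y = 1 - Y$)
$x = -28130760$ ($x = \left(\left(1 - 28\right) + \left(3 - 30\right) \left(-29\right)\right) \left(232 - 37442\right) = \left(\left(1 - 28\right) - -783\right) \left(-37210\right) = \left(-27 + 783\right) \left(-37210\right) = 756 \left(-37210\right) = -28130760$)
$\frac{39671}{x} = \frac{39671}{-28130760} = 39671 \left(- \frac{1}{28130760}\right) = - \frac{39671}{28130760}$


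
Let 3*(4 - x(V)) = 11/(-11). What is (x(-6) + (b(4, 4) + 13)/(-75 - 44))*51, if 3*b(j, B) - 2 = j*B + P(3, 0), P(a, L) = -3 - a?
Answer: 1496/7 ≈ 213.71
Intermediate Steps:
x(V) = 13/3 (x(V) = 4 - 11/(3*(-11)) = 4 - 11*(-1)/(3*11) = 4 - 1/3*(-1) = 4 + 1/3 = 13/3)
b(j, B) = -4/3 + B*j/3 (b(j, B) = 2/3 + (j*B + (-3 - 1*3))/3 = 2/3 + (B*j + (-3 - 3))/3 = 2/3 + (B*j - 6)/3 = 2/3 + (-6 + B*j)/3 = 2/3 + (-2 + B*j/3) = -4/3 + B*j/3)
(x(-6) + (b(4, 4) + 13)/(-75 - 44))*51 = (13/3 + ((-4/3 + (1/3)*4*4) + 13)/(-75 - 44))*51 = (13/3 + ((-4/3 + 16/3) + 13)/(-119))*51 = (13/3 + (4 + 13)*(-1/119))*51 = (13/3 + 17*(-1/119))*51 = (13/3 - 1/7)*51 = (88/21)*51 = 1496/7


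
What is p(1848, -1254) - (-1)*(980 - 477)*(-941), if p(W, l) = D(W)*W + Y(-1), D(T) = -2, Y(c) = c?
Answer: -477020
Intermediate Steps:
p(W, l) = -1 - 2*W (p(W, l) = -2*W - 1 = -1 - 2*W)
p(1848, -1254) - (-1)*(980 - 477)*(-941) = (-1 - 2*1848) - (-1)*(980 - 477)*(-941) = (-1 - 3696) - (-1)*503*(-941) = -3697 - (-1)*(-473323) = -3697 - 1*473323 = -3697 - 473323 = -477020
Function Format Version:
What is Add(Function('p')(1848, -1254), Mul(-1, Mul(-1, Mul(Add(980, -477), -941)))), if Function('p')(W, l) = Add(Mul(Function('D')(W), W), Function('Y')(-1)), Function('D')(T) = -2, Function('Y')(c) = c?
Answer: -477020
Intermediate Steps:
Function('p')(W, l) = Add(-1, Mul(-2, W)) (Function('p')(W, l) = Add(Mul(-2, W), -1) = Add(-1, Mul(-2, W)))
Add(Function('p')(1848, -1254), Mul(-1, Mul(-1, Mul(Add(980, -477), -941)))) = Add(Add(-1, Mul(-2, 1848)), Mul(-1, Mul(-1, Mul(Add(980, -477), -941)))) = Add(Add(-1, -3696), Mul(-1, Mul(-1, Mul(503, -941)))) = Add(-3697, Mul(-1, Mul(-1, -473323))) = Add(-3697, Mul(-1, 473323)) = Add(-3697, -473323) = -477020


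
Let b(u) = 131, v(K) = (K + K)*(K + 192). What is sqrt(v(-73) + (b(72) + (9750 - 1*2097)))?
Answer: I*sqrt(9590) ≈ 97.929*I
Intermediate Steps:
v(K) = 2*K*(192 + K) (v(K) = (2*K)*(192 + K) = 2*K*(192 + K))
sqrt(v(-73) + (b(72) + (9750 - 1*2097))) = sqrt(2*(-73)*(192 - 73) + (131 + (9750 - 1*2097))) = sqrt(2*(-73)*119 + (131 + (9750 - 2097))) = sqrt(-17374 + (131 + 7653)) = sqrt(-17374 + 7784) = sqrt(-9590) = I*sqrt(9590)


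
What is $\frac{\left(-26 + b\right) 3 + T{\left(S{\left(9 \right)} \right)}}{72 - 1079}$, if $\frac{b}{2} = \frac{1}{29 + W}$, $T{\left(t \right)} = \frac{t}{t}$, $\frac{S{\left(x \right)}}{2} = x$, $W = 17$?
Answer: $\frac{1768}{23161} \approx 0.076335$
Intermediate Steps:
$S{\left(x \right)} = 2 x$
$T{\left(t \right)} = 1$
$b = \frac{1}{23}$ ($b = \frac{2}{29 + 17} = \frac{2}{46} = 2 \cdot \frac{1}{46} = \frac{1}{23} \approx 0.043478$)
$\frac{\left(-26 + b\right) 3 + T{\left(S{\left(9 \right)} \right)}}{72 - 1079} = \frac{\left(-26 + \frac{1}{23}\right) 3 + 1}{72 - 1079} = \frac{\left(- \frac{597}{23}\right) 3 + 1}{-1007} = \left(- \frac{1791}{23} + 1\right) \left(- \frac{1}{1007}\right) = \left(- \frac{1768}{23}\right) \left(- \frac{1}{1007}\right) = \frac{1768}{23161}$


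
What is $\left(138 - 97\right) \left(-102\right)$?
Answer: $-4182$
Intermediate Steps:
$\left(138 - 97\right) \left(-102\right) = 41 \left(-102\right) = -4182$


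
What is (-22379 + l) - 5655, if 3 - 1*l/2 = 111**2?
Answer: -52670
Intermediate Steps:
l = -24636 (l = 6 - 2*111**2 = 6 - 2*12321 = 6 - 24642 = -24636)
(-22379 + l) - 5655 = (-22379 - 24636) - 5655 = -47015 - 5655 = -52670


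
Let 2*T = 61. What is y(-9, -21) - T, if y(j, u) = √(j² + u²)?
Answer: -61/2 + 3*√58 ≈ -7.6527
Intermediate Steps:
T = 61/2 (T = (½)*61 = 61/2 ≈ 30.500)
y(-9, -21) - T = √((-9)² + (-21)²) - 61/2 = √(81 + 441) - 1*61/2 = √522 - 61/2 = 3*√58 - 61/2 = -61/2 + 3*√58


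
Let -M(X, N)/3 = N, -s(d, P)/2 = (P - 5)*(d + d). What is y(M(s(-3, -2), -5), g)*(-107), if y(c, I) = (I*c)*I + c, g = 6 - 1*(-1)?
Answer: -80250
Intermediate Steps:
s(d, P) = -4*d*(-5 + P) (s(d, P) = -2*(P - 5)*(d + d) = -2*(-5 + P)*2*d = -4*d*(-5 + P))
M(X, N) = -3*N
g = 7 (g = 6 + 1 = 7)
y(c, I) = c + c*I² (y(c, I) = c*I² + c = c + c*I²)
y(M(s(-3, -2), -5), g)*(-107) = ((-3*(-5))*(1 + 7²))*(-107) = (15*(1 + 49))*(-107) = (15*50)*(-107) = 750*(-107) = -80250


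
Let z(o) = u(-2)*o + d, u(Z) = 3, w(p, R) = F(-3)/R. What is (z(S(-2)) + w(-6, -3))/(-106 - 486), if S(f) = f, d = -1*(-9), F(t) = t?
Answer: -1/148 ≈ -0.0067568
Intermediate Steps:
w(p, R) = -3/R
d = 9
z(o) = 9 + 3*o (z(o) = 3*o + 9 = 9 + 3*o)
(z(S(-2)) + w(-6, -3))/(-106 - 486) = ((9 + 3*(-2)) - 3/(-3))/(-106 - 486) = ((9 - 6) - 3*(-⅓))/(-592) = (3 + 1)*(-1/592) = 4*(-1/592) = -1/148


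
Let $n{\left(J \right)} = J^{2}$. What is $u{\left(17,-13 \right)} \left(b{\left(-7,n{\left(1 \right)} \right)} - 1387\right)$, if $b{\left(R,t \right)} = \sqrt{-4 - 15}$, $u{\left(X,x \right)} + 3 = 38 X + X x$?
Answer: $-585314 + 422 i \sqrt{19} \approx -5.8531 \cdot 10^{5} + 1839.5 i$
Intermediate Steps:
$u{\left(X,x \right)} = -3 + 38 X + X x$ ($u{\left(X,x \right)} = -3 + \left(38 X + X x\right) = -3 + 38 X + X x$)
$b{\left(R,t \right)} = i \sqrt{19}$ ($b{\left(R,t \right)} = \sqrt{-19} = i \sqrt{19}$)
$u{\left(17,-13 \right)} \left(b{\left(-7,n{\left(1 \right)} \right)} - 1387\right) = \left(-3 + 38 \cdot 17 + 17 \left(-13\right)\right) \left(i \sqrt{19} - 1387\right) = \left(-3 + 646 - 221\right) \left(-1387 + i \sqrt{19}\right) = 422 \left(-1387 + i \sqrt{19}\right) = -585314 + 422 i \sqrt{19}$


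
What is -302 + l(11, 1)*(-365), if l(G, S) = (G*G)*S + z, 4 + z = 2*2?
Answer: -44467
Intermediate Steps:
z = 0 (z = -4 + 2*2 = -4 + 4 = 0)
l(G, S) = S*G**2 (l(G, S) = (G*G)*S + 0 = G**2*S + 0 = S*G**2 + 0 = S*G**2)
-302 + l(11, 1)*(-365) = -302 + (1*11**2)*(-365) = -302 + (1*121)*(-365) = -302 + 121*(-365) = -302 - 44165 = -44467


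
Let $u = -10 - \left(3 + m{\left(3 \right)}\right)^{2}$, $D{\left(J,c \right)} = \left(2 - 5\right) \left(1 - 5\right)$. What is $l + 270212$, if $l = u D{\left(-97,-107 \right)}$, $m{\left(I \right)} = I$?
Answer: $269660$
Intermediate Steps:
$D{\left(J,c \right)} = 12$ ($D{\left(J,c \right)} = \left(-3\right) \left(-4\right) = 12$)
$u = -46$ ($u = -10 - \left(3 + 3\right)^{2} = -10 - 6^{2} = -10 - 36 = -46$)
$l = -552$ ($l = \left(-46\right) 12 = -552$)
$l + 270212 = -552 + 270212 = 269660$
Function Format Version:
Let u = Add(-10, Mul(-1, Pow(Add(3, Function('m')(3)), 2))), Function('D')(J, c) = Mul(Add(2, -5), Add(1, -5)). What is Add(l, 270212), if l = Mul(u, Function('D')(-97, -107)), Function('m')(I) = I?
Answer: 269660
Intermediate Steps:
Function('D')(J, c) = 12 (Function('D')(J, c) = Mul(-3, -4) = 12)
u = -46 (u = Add(-10, Mul(-1, Pow(Add(3, 3), 2))) = Add(-10, Mul(-1, Pow(6, 2))) = Add(-10, Mul(-1, 36)) = Add(-10, -36) = -46)
l = -552 (l = Mul(-46, 12) = -552)
Add(l, 270212) = Add(-552, 270212) = 269660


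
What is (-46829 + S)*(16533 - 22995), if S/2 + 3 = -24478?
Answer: 619001442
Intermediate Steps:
S = -48962 (S = -6 + 2*(-24478) = -6 - 48956 = -48962)
(-46829 + S)*(16533 - 22995) = (-46829 - 48962)*(16533 - 22995) = -95791*(-6462) = 619001442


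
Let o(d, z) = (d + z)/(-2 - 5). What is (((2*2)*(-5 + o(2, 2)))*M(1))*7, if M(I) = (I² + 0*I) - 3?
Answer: 312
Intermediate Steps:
o(d, z) = -d/7 - z/7 (o(d, z) = (d + z)/(-7) = (d + z)*(-⅐) = -d/7 - z/7)
M(I) = -3 + I² (M(I) = (I² + 0) - 3 = I² - 3 = -3 + I²)
(((2*2)*(-5 + o(2, 2)))*M(1))*7 = (((2*2)*(-5 + (-⅐*2 - ⅐*2)))*(-3 + 1²))*7 = ((4*(-5 + (-2/7 - 2/7)))*(-3 + 1))*7 = ((4*(-5 - 4/7))*(-2))*7 = ((4*(-39/7))*(-2))*7 = -156/7*(-2)*7 = (312/7)*7 = 312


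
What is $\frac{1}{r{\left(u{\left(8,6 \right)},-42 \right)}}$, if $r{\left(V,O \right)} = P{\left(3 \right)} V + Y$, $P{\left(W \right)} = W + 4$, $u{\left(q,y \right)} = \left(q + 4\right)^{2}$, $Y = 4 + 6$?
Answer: $\frac{1}{1018} \approx 0.00098232$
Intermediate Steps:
$Y = 10$
$u{\left(q,y \right)} = \left(4 + q\right)^{2}$
$P{\left(W \right)} = 4 + W$
$r{\left(V,O \right)} = 10 + 7 V$ ($r{\left(V,O \right)} = \left(4 + 3\right) V + 10 = 7 V + 10 = 10 + 7 V$)
$\frac{1}{r{\left(u{\left(8,6 \right)},-42 \right)}} = \frac{1}{10 + 7 \left(4 + 8\right)^{2}} = \frac{1}{10 + 7 \cdot 12^{2}} = \frac{1}{10 + 7 \cdot 144} = \frac{1}{10 + 1008} = \frac{1}{1018}$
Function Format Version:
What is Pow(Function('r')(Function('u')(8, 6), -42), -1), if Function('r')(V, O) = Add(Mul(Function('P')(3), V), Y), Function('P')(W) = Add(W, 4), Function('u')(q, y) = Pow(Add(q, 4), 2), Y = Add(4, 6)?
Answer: Rational(1, 1018) ≈ 0.00098232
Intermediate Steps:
Y = 10
Function('u')(q, y) = Pow(Add(4, q), 2)
Function('P')(W) = Add(4, W)
Function('r')(V, O) = Add(10, Mul(7, V)) (Function('r')(V, O) = Add(Mul(Add(4, 3), V), 10) = Add(Mul(7, V), 10) = Add(10, Mul(7, V)))
Pow(Function('r')(Function('u')(8, 6), -42), -1) = Pow(Add(10, Mul(7, Pow(Add(4, 8), 2))), -1) = Pow(Add(10, Mul(7, Pow(12, 2))), -1) = Pow(Add(10, Mul(7, 144)), -1) = Pow(Add(10, 1008), -1) = Pow(1018, -1) = Rational(1, 1018)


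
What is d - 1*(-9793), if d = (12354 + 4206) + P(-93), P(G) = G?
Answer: 26260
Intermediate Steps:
d = 16467 (d = (12354 + 4206) - 93 = 16560 - 93 = 16467)
d - 1*(-9793) = 16467 - 1*(-9793) = 16467 + 9793 = 26260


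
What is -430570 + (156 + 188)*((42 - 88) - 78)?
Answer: -473226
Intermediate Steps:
-430570 + (156 + 188)*((42 - 88) - 78) = -430570 + 344*(-46 - 78) = -430570 + 344*(-124) = -430570 - 42656 = -473226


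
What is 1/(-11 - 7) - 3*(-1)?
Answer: 53/18 ≈ 2.9444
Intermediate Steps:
1/(-11 - 7) - 3*(-1) = 1/(-18) + 3 = -1/18 + 3 = 53/18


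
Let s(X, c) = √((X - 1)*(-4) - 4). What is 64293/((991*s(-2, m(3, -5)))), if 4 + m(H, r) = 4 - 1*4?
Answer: 64293*√2/3964 ≈ 22.937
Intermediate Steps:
m(H, r) = -4 (m(H, r) = -4 + (4 - 1*4) = -4 + (4 - 4) = -4 + 0 = -4)
s(X, c) = 2*√(-X) (s(X, c) = √((-1 + X)*(-4) - 4) = √((4 - 4*X) - 4) = √(-4*X) = 2*√(-X))
64293/((991*s(-2, m(3, -5)))) = 64293/((991*(2*√(-1*(-2))))) = 64293/((991*(2*√2))) = 64293/((1982*√2)) = 64293*(√2/3964) = 64293*√2/3964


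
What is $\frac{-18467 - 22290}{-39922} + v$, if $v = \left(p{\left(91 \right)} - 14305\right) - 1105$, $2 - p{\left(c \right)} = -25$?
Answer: $- \frac{614079369}{39922} \approx -15382.0$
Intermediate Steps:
$p{\left(c \right)} = 27$ ($p{\left(c \right)} = 2 - -25 = 2 + 25 = 27$)
$v = -15383$ ($v = \left(27 - 14305\right) - 1105 = -14278 - 1105 = -15383$)
$\frac{-18467 - 22290}{-39922} + v = \frac{-18467 - 22290}{-39922} - 15383 = \left(-18467 - 22290\right) \left(- \frac{1}{39922}\right) - 15383 = \left(-40757\right) \left(- \frac{1}{39922}\right) - 15383 = \frac{40757}{39922} - 15383 = - \frac{614079369}{39922}$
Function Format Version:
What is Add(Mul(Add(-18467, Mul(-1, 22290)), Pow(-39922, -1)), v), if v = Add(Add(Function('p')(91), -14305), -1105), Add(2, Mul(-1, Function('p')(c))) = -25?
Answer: Rational(-614079369, 39922) ≈ -15382.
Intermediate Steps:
Function('p')(c) = 27 (Function('p')(c) = Add(2, Mul(-1, -25)) = Add(2, 25) = 27)
v = -15383 (v = Add(Add(27, -14305), -1105) = Add(-14278, -1105) = -15383)
Add(Mul(Add(-18467, Mul(-1, 22290)), Pow(-39922, -1)), v) = Add(Mul(Add(-18467, Mul(-1, 22290)), Pow(-39922, -1)), -15383) = Add(Mul(Add(-18467, -22290), Rational(-1, 39922)), -15383) = Add(Mul(-40757, Rational(-1, 39922)), -15383) = Add(Rational(40757, 39922), -15383) = Rational(-614079369, 39922)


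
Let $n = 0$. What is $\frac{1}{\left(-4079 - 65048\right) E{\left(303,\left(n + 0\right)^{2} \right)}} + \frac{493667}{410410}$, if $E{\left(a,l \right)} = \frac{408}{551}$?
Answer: $\frac{6961533548681}{5787564062280} \approx 1.2028$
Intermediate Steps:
$E{\left(a,l \right)} = \frac{408}{551}$ ($E{\left(a,l \right)} = 408 \cdot \frac{1}{551} = \frac{408}{551}$)
$\frac{1}{\left(-4079 - 65048\right) E{\left(303,\left(n + 0\right)^{2} \right)}} + \frac{493667}{410410} = \frac{1}{\left(-4079 - 65048\right) \frac{408}{551}} + \frac{493667}{410410} = \frac{1}{-69127} \cdot \frac{551}{408} + 493667 \cdot \frac{1}{410410} = \left(- \frac{1}{69127}\right) \frac{551}{408} + \frac{493667}{410410} = - \frac{551}{28203816} + \frac{493667}{410410} = \frac{6961533548681}{5787564062280}$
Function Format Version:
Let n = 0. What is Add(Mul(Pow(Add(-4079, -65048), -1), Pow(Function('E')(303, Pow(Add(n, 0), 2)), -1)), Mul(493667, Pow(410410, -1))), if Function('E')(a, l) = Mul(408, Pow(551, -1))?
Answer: Rational(6961533548681, 5787564062280) ≈ 1.2028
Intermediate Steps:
Function('E')(a, l) = Rational(408, 551) (Function('E')(a, l) = Mul(408, Rational(1, 551)) = Rational(408, 551))
Add(Mul(Pow(Add(-4079, -65048), -1), Pow(Function('E')(303, Pow(Add(n, 0), 2)), -1)), Mul(493667, Pow(410410, -1))) = Add(Mul(Pow(Add(-4079, -65048), -1), Pow(Rational(408, 551), -1)), Mul(493667, Pow(410410, -1))) = Add(Mul(Pow(-69127, -1), Rational(551, 408)), Mul(493667, Rational(1, 410410))) = Add(Mul(Rational(-1, 69127), Rational(551, 408)), Rational(493667, 410410)) = Add(Rational(-551, 28203816), Rational(493667, 410410)) = Rational(6961533548681, 5787564062280)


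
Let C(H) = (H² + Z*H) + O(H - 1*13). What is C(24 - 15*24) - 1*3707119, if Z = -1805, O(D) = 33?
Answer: -2987710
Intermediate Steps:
C(H) = 33 + H² - 1805*H (C(H) = (H² - 1805*H) + 33 = 33 + H² - 1805*H)
C(24 - 15*24) - 1*3707119 = (33 + (24 - 15*24)² - 1805*(24 - 15*24)) - 1*3707119 = (33 + (24 - 360)² - 1805*(24 - 360)) - 3707119 = (33 + (-336)² - 1805*(-336)) - 3707119 = (33 + 112896 + 606480) - 3707119 = 719409 - 3707119 = -2987710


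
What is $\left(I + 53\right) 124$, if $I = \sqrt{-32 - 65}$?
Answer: $6572 + 124 i \sqrt{97} \approx 6572.0 + 1221.3 i$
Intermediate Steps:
$I = i \sqrt{97}$ ($I = \sqrt{-97} = i \sqrt{97} \approx 9.8489 i$)
$\left(I + 53\right) 124 = \left(i \sqrt{97} + 53\right) 124 = \left(53 + i \sqrt{97}\right) 124 = 6572 + 124 i \sqrt{97}$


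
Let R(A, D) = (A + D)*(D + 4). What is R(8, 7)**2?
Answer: 27225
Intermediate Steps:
R(A, D) = (4 + D)*(A + D) (R(A, D) = (A + D)*(4 + D) = (4 + D)*(A + D))
R(8, 7)**2 = (7**2 + 4*8 + 4*7 + 8*7)**2 = (49 + 32 + 28 + 56)**2 = 165**2 = 27225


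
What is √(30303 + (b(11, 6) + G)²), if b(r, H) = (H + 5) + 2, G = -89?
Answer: √36079 ≈ 189.94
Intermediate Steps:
b(r, H) = 7 + H (b(r, H) = (5 + H) + 2 = 7 + H)
√(30303 + (b(11, 6) + G)²) = √(30303 + ((7 + 6) - 89)²) = √(30303 + (13 - 89)²) = √(30303 + (-76)²) = √(30303 + 5776) = √36079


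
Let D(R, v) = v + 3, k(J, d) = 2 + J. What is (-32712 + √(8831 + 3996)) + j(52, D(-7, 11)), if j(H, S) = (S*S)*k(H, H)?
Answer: -22128 + √12827 ≈ -22015.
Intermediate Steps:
D(R, v) = 3 + v
j(H, S) = S²*(2 + H) (j(H, S) = (S*S)*(2 + H) = S²*(2 + H))
(-32712 + √(8831 + 3996)) + j(52, D(-7, 11)) = (-32712 + √(8831 + 3996)) + (3 + 11)²*(2 + 52) = (-32712 + √12827) + 14²*54 = (-32712 + √12827) + 196*54 = (-32712 + √12827) + 10584 = -22128 + √12827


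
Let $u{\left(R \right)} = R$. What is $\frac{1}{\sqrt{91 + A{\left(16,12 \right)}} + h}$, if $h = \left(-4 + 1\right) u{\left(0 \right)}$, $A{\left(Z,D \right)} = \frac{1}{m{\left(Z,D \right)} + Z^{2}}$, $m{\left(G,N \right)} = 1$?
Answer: $\frac{\sqrt{1502679}}{11694} \approx 0.10483$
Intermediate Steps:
$A{\left(Z,D \right)} = \frac{1}{1 + Z^{2}}$
$h = 0$ ($h = \left(-4 + 1\right) 0 = \left(-3\right) 0 = 0$)
$\frac{1}{\sqrt{91 + A{\left(16,12 \right)}} + h} = \frac{1}{\sqrt{91 + \frac{1}{1 + 16^{2}}} + 0} = \frac{1}{\sqrt{91 + \frac{1}{1 + 256}} + 0} = \frac{1}{\sqrt{91 + \frac{1}{257}} + 0} = \frac{1}{\sqrt{\frac{23388}{257}} + 0} = \frac{1}{\frac{2 \sqrt{1502679}}{257} + 0} = \frac{1}{\frac{2}{257} \sqrt{1502679}} = \frac{\sqrt{1502679}}{11694}$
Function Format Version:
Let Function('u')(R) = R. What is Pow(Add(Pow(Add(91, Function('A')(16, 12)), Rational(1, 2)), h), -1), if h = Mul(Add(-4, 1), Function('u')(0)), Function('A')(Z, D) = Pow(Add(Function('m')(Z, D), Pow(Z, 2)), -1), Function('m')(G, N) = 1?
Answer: Mul(Rational(1, 11694), Pow(1502679, Rational(1, 2))) ≈ 0.10483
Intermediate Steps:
Function('A')(Z, D) = Pow(Add(1, Pow(Z, 2)), -1)
h = 0 (h = Mul(Add(-4, 1), 0) = Mul(-3, 0) = 0)
Pow(Add(Pow(Add(91, Function('A')(16, 12)), Rational(1, 2)), h), -1) = Pow(Add(Pow(Add(91, Pow(Add(1, Pow(16, 2)), -1)), Rational(1, 2)), 0), -1) = Pow(Add(Pow(Add(91, Pow(Add(1, 256), -1)), Rational(1, 2)), 0), -1) = Pow(Add(Pow(Add(91, Pow(257, -1)), Rational(1, 2)), 0), -1) = Pow(Add(Pow(Add(91, Rational(1, 257)), Rational(1, 2)), 0), -1) = Pow(Add(Pow(Rational(23388, 257), Rational(1, 2)), 0), -1) = Pow(Add(Mul(Rational(2, 257), Pow(1502679, Rational(1, 2))), 0), -1) = Pow(Mul(Rational(2, 257), Pow(1502679, Rational(1, 2))), -1) = Mul(Rational(1, 11694), Pow(1502679, Rational(1, 2)))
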